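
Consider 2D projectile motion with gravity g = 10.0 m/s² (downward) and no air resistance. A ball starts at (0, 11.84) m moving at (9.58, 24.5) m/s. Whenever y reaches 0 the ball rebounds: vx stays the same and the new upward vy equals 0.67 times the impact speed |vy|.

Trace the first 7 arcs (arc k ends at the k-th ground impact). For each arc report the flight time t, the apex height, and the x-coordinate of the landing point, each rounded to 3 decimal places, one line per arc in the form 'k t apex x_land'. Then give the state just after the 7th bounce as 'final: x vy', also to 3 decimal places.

1 5.343 41.852 51.188
2 3.877 18.788 88.328
3 2.597 8.434 113.212
4 1.740 3.786 129.884
5 1.166 1.699 141.055
6 0.781 0.763 148.539
7 0.523 0.342 153.553
final: 153.553 1.753

Arc 1: start y=11.840, vy=24.500 → t=5.343, apex=41.852, x_land=51.188, impact vy=-28.932
  bounce: vy ← 0.67·28.932 = 19.384
Arc 2: start y=0.000, vy=19.384 → t=3.877, apex=18.788, x_land=88.328, impact vy=-19.384
  bounce: vy ← 0.67·19.384 = 12.987
Arc 3: start y=0.000, vy=12.987 → t=2.597, apex=8.434, x_land=113.212, impact vy=-12.987
  bounce: vy ← 0.67·12.987 = 8.702
Arc 4: start y=0.000, vy=8.702 → t=1.740, apex=3.786, x_land=129.884, impact vy=-8.702
  bounce: vy ← 0.67·8.702 = 5.830
Arc 5: start y=0.000, vy=5.830 → t=1.166, apex=1.699, x_land=141.055, impact vy=-5.830
  bounce: vy ← 0.67·5.830 = 3.906
Arc 6: start y=0.000, vy=3.906 → t=0.781, apex=0.763, x_land=148.539, impact vy=-3.906
  bounce: vy ← 0.67·3.906 = 2.617
Arc 7: start y=0.000, vy=2.617 → t=0.523, apex=0.342, x_land=153.553, impact vy=-2.617
  bounce: vy ← 0.67·2.617 = 1.753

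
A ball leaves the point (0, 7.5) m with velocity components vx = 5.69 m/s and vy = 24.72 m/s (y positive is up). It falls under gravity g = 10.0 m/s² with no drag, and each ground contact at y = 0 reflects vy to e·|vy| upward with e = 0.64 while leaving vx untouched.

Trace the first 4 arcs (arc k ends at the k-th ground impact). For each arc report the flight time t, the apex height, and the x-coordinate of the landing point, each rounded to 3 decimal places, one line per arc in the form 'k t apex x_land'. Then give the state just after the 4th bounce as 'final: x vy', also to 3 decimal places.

1 5.231 38.054 29.763
2 3.531 15.587 49.856
3 2.260 6.384 62.715
4 1.446 2.615 70.945
final: 70.945 4.628

Arc 1: start y=7.500, vy=24.720 → t=5.231, apex=38.054, x_land=29.763, impact vy=-27.588
  bounce: vy ← 0.64·27.588 = 17.656
Arc 2: start y=0.000, vy=17.656 → t=3.531, apex=15.587, x_land=49.856, impact vy=-17.656
  bounce: vy ← 0.64·17.656 = 11.300
Arc 3: start y=0.000, vy=11.300 → t=2.260, apex=6.384, x_land=62.715, impact vy=-11.300
  bounce: vy ← 0.64·11.300 = 7.232
Arc 4: start y=0.000, vy=7.232 → t=1.446, apex=2.615, x_land=70.945, impact vy=-7.232
  bounce: vy ← 0.64·7.232 = 4.628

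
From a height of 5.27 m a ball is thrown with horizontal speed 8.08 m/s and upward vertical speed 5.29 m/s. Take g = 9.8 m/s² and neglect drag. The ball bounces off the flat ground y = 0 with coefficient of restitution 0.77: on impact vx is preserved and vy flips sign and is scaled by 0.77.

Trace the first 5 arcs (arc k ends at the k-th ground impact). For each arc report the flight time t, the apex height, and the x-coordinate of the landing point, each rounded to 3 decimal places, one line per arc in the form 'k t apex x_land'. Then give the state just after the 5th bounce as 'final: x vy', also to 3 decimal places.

1 1.709 6.698 13.808
2 1.800 3.971 28.356
3 1.386 2.354 39.558
4 1.068 1.396 48.183
5 0.822 0.828 54.825
final: 54.825 3.101

Arc 1: start y=5.270, vy=5.290 → t=1.709, apex=6.698, x_land=13.808, impact vy=-11.458
  bounce: vy ← 0.77·11.458 = 8.822
Arc 2: start y=0.000, vy=8.822 → t=1.800, apex=3.971, x_land=28.356, impact vy=-8.822
  bounce: vy ← 0.77·8.822 = 6.793
Arc 3: start y=0.000, vy=6.793 → t=1.386, apex=2.354, x_land=39.558, impact vy=-6.793
  bounce: vy ← 0.77·6.793 = 5.231
Arc 4: start y=0.000, vy=5.231 → t=1.068, apex=1.396, x_land=48.183, impact vy=-5.231
  bounce: vy ← 0.77·5.231 = 4.028
Arc 5: start y=0.000, vy=4.028 → t=0.822, apex=0.828, x_land=54.825, impact vy=-4.028
  bounce: vy ← 0.77·4.028 = 3.101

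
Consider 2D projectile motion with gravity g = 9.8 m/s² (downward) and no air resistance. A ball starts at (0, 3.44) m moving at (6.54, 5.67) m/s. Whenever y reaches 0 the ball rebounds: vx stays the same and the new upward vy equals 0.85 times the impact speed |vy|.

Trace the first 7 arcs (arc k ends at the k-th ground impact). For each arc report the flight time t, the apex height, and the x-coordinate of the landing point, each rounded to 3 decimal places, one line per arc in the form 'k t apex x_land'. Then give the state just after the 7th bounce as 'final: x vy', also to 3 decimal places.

1 1.597 5.080 10.443
2 1.731 3.670 21.764
3 1.471 2.652 31.386
4 1.251 1.916 39.565
5 1.063 1.384 46.518
6 0.904 1.000 52.427
7 0.768 0.723 57.450
final: 57.450 3.199

Arc 1: start y=3.440, vy=5.670 → t=1.597, apex=5.080, x_land=10.443, impact vy=-9.979
  bounce: vy ← 0.85·9.979 = 8.482
Arc 2: start y=0.000, vy=8.482 → t=1.731, apex=3.670, x_land=21.764, impact vy=-8.482
  bounce: vy ← 0.85·8.482 = 7.210
Arc 3: start y=0.000, vy=7.210 → t=1.471, apex=2.652, x_land=31.386, impact vy=-7.210
  bounce: vy ← 0.85·7.210 = 6.128
Arc 4: start y=0.000, vy=6.128 → t=1.251, apex=1.916, x_land=39.565, impact vy=-6.128
  bounce: vy ← 0.85·6.128 = 5.209
Arc 5: start y=0.000, vy=5.209 → t=1.063, apex=1.384, x_land=46.518, impact vy=-5.209
  bounce: vy ← 0.85·5.209 = 4.428
Arc 6: start y=0.000, vy=4.428 → t=0.904, apex=1.000, x_land=52.427, impact vy=-4.428
  bounce: vy ← 0.85·4.428 = 3.763
Arc 7: start y=0.000, vy=3.763 → t=0.768, apex=0.723, x_land=57.450, impact vy=-3.763
  bounce: vy ← 0.85·3.763 = 3.199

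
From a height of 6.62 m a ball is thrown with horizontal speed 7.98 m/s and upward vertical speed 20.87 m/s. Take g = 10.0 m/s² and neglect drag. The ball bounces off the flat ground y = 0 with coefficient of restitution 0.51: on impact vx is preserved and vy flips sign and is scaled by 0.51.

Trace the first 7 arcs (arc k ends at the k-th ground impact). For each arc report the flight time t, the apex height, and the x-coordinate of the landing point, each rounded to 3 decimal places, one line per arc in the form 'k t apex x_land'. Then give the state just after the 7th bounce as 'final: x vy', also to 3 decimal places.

1 4.470 28.398 35.672
2 2.431 7.386 55.070
3 1.240 1.921 64.963
4 0.632 0.500 70.009
5 0.322 0.130 72.582
6 0.164 0.034 73.894
7 0.084 0.009 74.564
final: 74.564 0.214

Arc 1: start y=6.620, vy=20.870 → t=4.470, apex=28.398, x_land=35.672, impact vy=-23.832
  bounce: vy ← 0.51·23.832 = 12.154
Arc 2: start y=0.000, vy=12.154 → t=2.431, apex=7.386, x_land=55.070, impact vy=-12.154
  bounce: vy ← 0.51·12.154 = 6.199
Arc 3: start y=0.000, vy=6.199 → t=1.240, apex=1.921, x_land=64.963, impact vy=-6.199
  bounce: vy ← 0.51·6.199 = 3.161
Arc 4: start y=0.000, vy=3.161 → t=0.632, apex=0.500, x_land=70.009, impact vy=-3.161
  bounce: vy ← 0.51·3.161 = 1.612
Arc 5: start y=0.000, vy=1.612 → t=0.322, apex=0.130, x_land=72.582, impact vy=-1.612
  bounce: vy ← 0.51·1.612 = 0.822
Arc 6: start y=0.000, vy=0.822 → t=0.164, apex=0.034, x_land=73.894, impact vy=-0.822
  bounce: vy ← 0.51·0.822 = 0.419
Arc 7: start y=0.000, vy=0.419 → t=0.084, apex=0.009, x_land=74.564, impact vy=-0.419
  bounce: vy ← 0.51·0.419 = 0.214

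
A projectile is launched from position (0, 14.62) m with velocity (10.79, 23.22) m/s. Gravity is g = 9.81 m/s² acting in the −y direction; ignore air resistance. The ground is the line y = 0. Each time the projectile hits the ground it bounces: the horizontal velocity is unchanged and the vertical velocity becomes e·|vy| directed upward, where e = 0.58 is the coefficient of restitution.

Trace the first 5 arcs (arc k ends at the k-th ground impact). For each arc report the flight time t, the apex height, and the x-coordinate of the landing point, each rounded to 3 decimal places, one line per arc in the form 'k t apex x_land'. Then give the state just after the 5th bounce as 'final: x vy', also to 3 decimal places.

1 5.297 42.101 57.151
2 3.398 14.163 93.821
3 1.971 4.764 115.089
4 1.143 1.603 127.424
5 0.663 0.539 134.579
final: 134.579 1.886

Arc 1: start y=14.620, vy=23.220 → t=5.297, apex=42.101, x_land=57.151, impact vy=-28.740
  bounce: vy ← 0.58·28.740 = 16.669
Arc 2: start y=0.000, vy=16.669 → t=3.398, apex=14.163, x_land=93.821, impact vy=-16.669
  bounce: vy ← 0.58·16.669 = 9.668
Arc 3: start y=0.000, vy=9.668 → t=1.971, apex=4.764, x_land=115.089, impact vy=-9.668
  bounce: vy ← 0.58·9.668 = 5.608
Arc 4: start y=0.000, vy=5.608 → t=1.143, apex=1.603, x_land=127.424, impact vy=-5.608
  bounce: vy ← 0.58·5.608 = 3.252
Arc 5: start y=0.000, vy=3.252 → t=0.663, apex=0.539, x_land=134.579, impact vy=-3.252
  bounce: vy ← 0.58·3.252 = 1.886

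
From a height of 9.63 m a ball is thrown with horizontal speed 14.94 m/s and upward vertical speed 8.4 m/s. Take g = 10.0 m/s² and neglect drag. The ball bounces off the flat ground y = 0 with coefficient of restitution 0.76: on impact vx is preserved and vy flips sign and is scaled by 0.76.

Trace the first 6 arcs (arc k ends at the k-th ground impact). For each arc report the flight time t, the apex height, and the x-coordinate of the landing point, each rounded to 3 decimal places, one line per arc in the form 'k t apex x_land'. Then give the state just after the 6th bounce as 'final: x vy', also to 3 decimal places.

1 2.462 13.158 36.786
2 2.466 7.600 73.624
3 1.874 4.390 101.622
4 1.424 2.536 122.900
5 1.082 1.465 139.071
6 0.823 0.846 151.361
final: 151.361 3.126

Arc 1: start y=9.630, vy=8.400 → t=2.462, apex=13.158, x_land=36.786, impact vy=-16.222
  bounce: vy ← 0.76·16.222 = 12.329
Arc 2: start y=0.000, vy=12.329 → t=2.466, apex=7.600, x_land=73.624, impact vy=-12.329
  bounce: vy ← 0.76·12.329 = 9.370
Arc 3: start y=0.000, vy=9.370 → t=1.874, apex=4.390, x_land=101.622, impact vy=-9.370
  bounce: vy ← 0.76·9.370 = 7.121
Arc 4: start y=0.000, vy=7.121 → t=1.424, apex=2.536, x_land=122.900, impact vy=-7.121
  bounce: vy ← 0.76·7.121 = 5.412
Arc 5: start y=0.000, vy=5.412 → t=1.082, apex=1.465, x_land=139.071, impact vy=-5.412
  bounce: vy ← 0.76·5.412 = 4.113
Arc 6: start y=0.000, vy=4.113 → t=0.823, apex=0.846, x_land=151.361, impact vy=-4.113
  bounce: vy ← 0.76·4.113 = 3.126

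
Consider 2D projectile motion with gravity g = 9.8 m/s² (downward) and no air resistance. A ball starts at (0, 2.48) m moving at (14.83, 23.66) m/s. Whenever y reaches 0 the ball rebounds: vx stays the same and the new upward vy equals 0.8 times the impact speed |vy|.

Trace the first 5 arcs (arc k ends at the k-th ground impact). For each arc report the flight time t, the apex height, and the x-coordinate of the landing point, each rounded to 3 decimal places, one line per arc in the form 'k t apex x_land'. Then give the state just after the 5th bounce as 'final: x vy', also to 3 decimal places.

Arc 1: start y=2.480, vy=23.660 → t=4.931, apex=31.041, x_land=73.130, impact vy=-24.666
  bounce: vy ← 0.8·24.666 = 19.733
Arc 2: start y=0.000, vy=19.733 → t=4.027, apex=19.866, x_land=132.851, impact vy=-19.733
  bounce: vy ← 0.8·19.733 = 15.786
Arc 3: start y=0.000, vy=15.786 → t=3.222, apex=12.714, x_land=180.629, impact vy=-15.786
  bounce: vy ← 0.8·15.786 = 12.629
Arc 4: start y=0.000, vy=12.629 → t=2.577, apex=8.137, x_land=218.850, impact vy=-12.629
  bounce: vy ← 0.8·12.629 = 10.103
Arc 5: start y=0.000, vy=10.103 → t=2.062, apex=5.208, x_land=249.428, impact vy=-10.103
  bounce: vy ← 0.8·10.103 = 8.083

1 4.931 31.041 73.130
2 4.027 19.866 132.851
3 3.222 12.714 180.629
4 2.577 8.137 218.850
5 2.062 5.208 249.428
final: 249.428 8.083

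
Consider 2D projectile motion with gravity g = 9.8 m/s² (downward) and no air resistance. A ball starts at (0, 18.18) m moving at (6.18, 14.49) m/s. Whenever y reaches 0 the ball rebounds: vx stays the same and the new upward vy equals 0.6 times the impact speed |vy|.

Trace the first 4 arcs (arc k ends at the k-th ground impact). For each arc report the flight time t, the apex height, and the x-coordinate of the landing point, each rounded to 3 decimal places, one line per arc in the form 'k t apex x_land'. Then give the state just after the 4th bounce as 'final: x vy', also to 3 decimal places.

1 3.907 28.892 24.144
2 2.914 10.401 42.152
3 1.748 3.744 52.957
4 1.049 1.348 59.440
final: 59.440 3.084

Arc 1: start y=18.180, vy=14.490 → t=3.907, apex=28.892, x_land=24.144, impact vy=-23.797
  bounce: vy ← 0.6·23.797 = 14.278
Arc 2: start y=0.000, vy=14.278 → t=2.914, apex=10.401, x_land=42.152, impact vy=-14.278
  bounce: vy ← 0.6·14.278 = 8.567
Arc 3: start y=0.000, vy=8.567 → t=1.748, apex=3.744, x_land=52.957, impact vy=-8.567
  bounce: vy ← 0.6·8.567 = 5.140
Arc 4: start y=0.000, vy=5.140 → t=1.049, apex=1.348, x_land=59.440, impact vy=-5.140
  bounce: vy ← 0.6·5.140 = 3.084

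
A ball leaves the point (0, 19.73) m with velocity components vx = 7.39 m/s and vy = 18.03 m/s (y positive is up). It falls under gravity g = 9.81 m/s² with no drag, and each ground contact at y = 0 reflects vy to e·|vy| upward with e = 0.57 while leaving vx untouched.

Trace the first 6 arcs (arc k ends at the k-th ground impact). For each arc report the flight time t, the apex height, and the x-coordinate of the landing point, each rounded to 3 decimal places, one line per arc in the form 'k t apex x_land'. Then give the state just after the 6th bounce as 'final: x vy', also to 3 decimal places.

Arc 1: start y=19.730, vy=18.030 → t=4.558, apex=36.299, x_land=33.686, impact vy=-26.687
  bounce: vy ← 0.57·26.687 = 15.211
Arc 2: start y=0.000, vy=15.211 → t=3.101, apex=11.793, x_land=56.604, impact vy=-15.211
  bounce: vy ← 0.57·15.211 = 8.671
Arc 3: start y=0.000, vy=8.671 → t=1.768, apex=3.832, x_land=69.667, impact vy=-8.671
  bounce: vy ← 0.57·8.671 = 4.942
Arc 4: start y=0.000, vy=4.942 → t=1.008, apex=1.245, x_land=77.113, impact vy=-4.942
  bounce: vy ← 0.57·4.942 = 2.817
Arc 5: start y=0.000, vy=2.817 → t=0.574, apex=0.404, x_land=81.357, impact vy=-2.817
  bounce: vy ← 0.57·2.817 = 1.606
Arc 6: start y=0.000, vy=1.606 → t=0.327, apex=0.131, x_land=83.776, impact vy=-1.606
  bounce: vy ← 0.57·1.606 = 0.915

1 4.558 36.299 33.686
2 3.101 11.793 56.604
3 1.768 3.832 69.667
4 1.008 1.245 77.113
5 0.574 0.404 81.357
6 0.327 0.131 83.776
final: 83.776 0.915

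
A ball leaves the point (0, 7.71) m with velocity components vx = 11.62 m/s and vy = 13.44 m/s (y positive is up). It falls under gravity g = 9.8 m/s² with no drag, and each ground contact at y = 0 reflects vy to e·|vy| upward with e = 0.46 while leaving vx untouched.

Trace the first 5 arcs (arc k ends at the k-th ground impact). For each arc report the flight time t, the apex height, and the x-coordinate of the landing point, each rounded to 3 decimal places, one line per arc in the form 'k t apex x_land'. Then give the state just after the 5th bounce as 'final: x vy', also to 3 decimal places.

1 3.230 16.926 37.533
2 1.710 3.582 57.401
3 0.787 0.758 66.541
4 0.362 0.160 70.745
5 0.166 0.034 72.679
final: 72.679 0.375

Arc 1: start y=7.710, vy=13.440 → t=3.230, apex=16.926, x_land=37.533, impact vy=-18.214
  bounce: vy ← 0.46·18.214 = 8.378
Arc 2: start y=0.000, vy=8.378 → t=1.710, apex=3.582, x_land=57.401, impact vy=-8.378
  bounce: vy ← 0.46·8.378 = 3.854
Arc 3: start y=0.000, vy=3.854 → t=0.787, apex=0.758, x_land=66.541, impact vy=-3.854
  bounce: vy ← 0.46·3.854 = 1.773
Arc 4: start y=0.000, vy=1.773 → t=0.362, apex=0.160, x_land=70.745, impact vy=-1.773
  bounce: vy ← 0.46·1.773 = 0.816
Arc 5: start y=0.000, vy=0.816 → t=0.166, apex=0.034, x_land=72.679, impact vy=-0.816
  bounce: vy ← 0.46·0.816 = 0.375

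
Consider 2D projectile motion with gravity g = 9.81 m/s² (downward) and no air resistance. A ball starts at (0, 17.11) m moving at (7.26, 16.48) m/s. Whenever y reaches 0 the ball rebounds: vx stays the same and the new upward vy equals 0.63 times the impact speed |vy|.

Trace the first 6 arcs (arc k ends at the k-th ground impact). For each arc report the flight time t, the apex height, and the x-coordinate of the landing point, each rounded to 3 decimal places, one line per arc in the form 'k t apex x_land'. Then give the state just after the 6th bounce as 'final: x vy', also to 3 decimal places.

1 4.192 30.953 30.434
2 3.165 12.285 53.413
3 1.994 4.876 67.890
4 1.256 1.935 77.010
5 0.791 0.768 82.756
6 0.499 0.305 86.376
final: 86.376 1.541

Arc 1: start y=17.110, vy=16.480 → t=4.192, apex=30.953, x_land=30.434, impact vy=-24.643
  bounce: vy ← 0.63·24.643 = 15.525
Arc 2: start y=0.000, vy=15.525 → t=3.165, apex=12.285, x_land=53.413, impact vy=-15.525
  bounce: vy ← 0.63·15.525 = 9.781
Arc 3: start y=0.000, vy=9.781 → t=1.994, apex=4.876, x_land=67.890, impact vy=-9.781
  bounce: vy ← 0.63·9.781 = 6.162
Arc 4: start y=0.000, vy=6.162 → t=1.256, apex=1.935, x_land=77.010, impact vy=-6.162
  bounce: vy ← 0.63·6.162 = 3.882
Arc 5: start y=0.000, vy=3.882 → t=0.791, apex=0.768, x_land=82.756, impact vy=-3.882
  bounce: vy ← 0.63·3.882 = 2.446
Arc 6: start y=0.000, vy=2.446 → t=0.499, apex=0.305, x_land=86.376, impact vy=-2.446
  bounce: vy ← 0.63·2.446 = 1.541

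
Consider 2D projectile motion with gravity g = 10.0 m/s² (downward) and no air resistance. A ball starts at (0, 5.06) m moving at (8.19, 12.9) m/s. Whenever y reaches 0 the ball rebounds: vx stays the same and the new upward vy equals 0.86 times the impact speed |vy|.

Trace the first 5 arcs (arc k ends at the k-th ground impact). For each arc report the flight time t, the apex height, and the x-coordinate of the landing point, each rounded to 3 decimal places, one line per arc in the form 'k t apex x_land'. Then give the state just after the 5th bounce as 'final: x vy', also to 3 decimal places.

Arc 1: start y=5.060, vy=12.900 → t=2.926, apex=13.380, x_land=23.963, impact vy=-16.359
  bounce: vy ← 0.86·16.359 = 14.069
Arc 2: start y=0.000, vy=14.069 → t=2.814, apex=9.896, x_land=47.007, impact vy=-14.069
  bounce: vy ← 0.86·14.069 = 12.099
Arc 3: start y=0.000, vy=12.099 → t=2.420, apex=7.319, x_land=66.825, impact vy=-12.099
  bounce: vy ← 0.86·12.099 = 10.405
Arc 4: start y=0.000, vy=10.405 → t=2.081, apex=5.413, x_land=83.869, impact vy=-10.405
  bounce: vy ← 0.86·10.405 = 8.948
Arc 5: start y=0.000, vy=8.948 → t=1.790, apex=4.004, x_land=98.526, impact vy=-8.948
  bounce: vy ← 0.86·8.948 = 7.696

1 2.926 13.380 23.963
2 2.814 9.896 47.007
3 2.420 7.319 66.825
4 2.081 5.413 83.869
5 1.790 4.004 98.526
final: 98.526 7.696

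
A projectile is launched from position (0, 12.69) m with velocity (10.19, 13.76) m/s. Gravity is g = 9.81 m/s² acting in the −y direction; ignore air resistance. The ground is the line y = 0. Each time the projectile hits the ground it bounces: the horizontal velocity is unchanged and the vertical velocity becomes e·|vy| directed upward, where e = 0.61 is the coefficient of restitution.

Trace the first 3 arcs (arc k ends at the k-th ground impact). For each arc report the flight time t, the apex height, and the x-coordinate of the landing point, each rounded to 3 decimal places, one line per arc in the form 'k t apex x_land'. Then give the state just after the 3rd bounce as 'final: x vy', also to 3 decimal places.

Arc 1: start y=12.690, vy=13.760 → t=3.537, apex=22.340, x_land=36.040, impact vy=-20.936
  bounce: vy ← 0.61·20.936 = 12.771
Arc 2: start y=0.000, vy=12.771 → t=2.604, apex=8.313, x_land=62.571, impact vy=-12.771
  bounce: vy ← 0.61·12.771 = 7.790
Arc 3: start y=0.000, vy=7.790 → t=1.588, apex=3.093, x_land=78.755, impact vy=-7.790
  bounce: vy ← 0.61·7.790 = 4.752

1 3.537 22.340 36.040
2 2.604 8.313 62.571
3 1.588 3.093 78.755
final: 78.755 4.752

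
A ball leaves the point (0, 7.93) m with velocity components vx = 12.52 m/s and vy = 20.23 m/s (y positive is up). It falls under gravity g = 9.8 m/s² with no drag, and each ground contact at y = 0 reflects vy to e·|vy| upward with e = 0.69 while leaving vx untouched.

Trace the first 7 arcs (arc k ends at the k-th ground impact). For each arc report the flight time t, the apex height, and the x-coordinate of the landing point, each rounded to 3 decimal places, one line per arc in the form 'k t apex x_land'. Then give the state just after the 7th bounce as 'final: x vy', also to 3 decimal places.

Arc 1: start y=7.930, vy=20.230 → t=4.489, apex=28.810, x_land=56.203, impact vy=-23.763
  bounce: vy ← 0.69·23.763 = 16.396
Arc 2: start y=0.000, vy=16.396 → t=3.346, apex=13.717, x_land=98.098, impact vy=-16.396
  bounce: vy ← 0.69·16.396 = 11.314
Arc 3: start y=0.000, vy=11.314 → t=2.309, apex=6.530, x_land=127.005, impact vy=-11.314
  bounce: vy ← 0.69·11.314 = 7.806
Arc 4: start y=0.000, vy=7.806 → t=1.593, apex=3.109, x_land=146.951, impact vy=-7.806
  bounce: vy ← 0.69·7.806 = 5.386
Arc 5: start y=0.000, vy=5.386 → t=1.099, apex=1.480, x_land=160.714, impact vy=-5.386
  bounce: vy ← 0.69·5.386 = 3.717
Arc 6: start y=0.000, vy=3.717 → t=0.758, apex=0.705, x_land=170.210, impact vy=-3.717
  bounce: vy ← 0.69·3.717 = 2.564
Arc 7: start y=0.000, vy=2.564 → t=0.523, apex=0.336, x_land=176.763, impact vy=-2.564
  bounce: vy ← 0.69·2.564 = 1.769

1 4.489 28.810 56.203
2 3.346 13.717 98.098
3 2.309 6.530 127.005
4 1.593 3.109 146.951
5 1.099 1.480 160.714
6 0.758 0.705 170.210
7 0.523 0.336 176.763
final: 176.763 1.769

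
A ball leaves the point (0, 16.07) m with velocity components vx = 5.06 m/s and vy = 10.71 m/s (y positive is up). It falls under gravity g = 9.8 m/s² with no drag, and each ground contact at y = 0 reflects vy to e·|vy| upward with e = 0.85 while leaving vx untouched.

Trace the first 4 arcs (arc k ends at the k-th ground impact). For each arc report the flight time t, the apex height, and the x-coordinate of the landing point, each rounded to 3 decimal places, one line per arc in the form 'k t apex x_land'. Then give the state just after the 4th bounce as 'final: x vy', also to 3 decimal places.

1 3.208 21.922 16.233
2 3.596 15.839 34.427
3 3.056 11.444 49.893
4 2.598 8.268 63.038
final: 63.038 10.820

Arc 1: start y=16.070, vy=10.710 → t=3.208, apex=21.922, x_land=16.233, impact vy=-20.729
  bounce: vy ← 0.85·20.729 = 17.619
Arc 2: start y=0.000, vy=17.619 → t=3.596, apex=15.839, x_land=34.427, impact vy=-17.619
  bounce: vy ← 0.85·17.619 = 14.976
Arc 3: start y=0.000, vy=14.976 → t=3.056, apex=11.444, x_land=49.893, impact vy=-14.976
  bounce: vy ← 0.85·14.976 = 12.730
Arc 4: start y=0.000, vy=12.730 → t=2.598, apex=8.268, x_land=63.038, impact vy=-12.730
  bounce: vy ← 0.85·12.730 = 10.820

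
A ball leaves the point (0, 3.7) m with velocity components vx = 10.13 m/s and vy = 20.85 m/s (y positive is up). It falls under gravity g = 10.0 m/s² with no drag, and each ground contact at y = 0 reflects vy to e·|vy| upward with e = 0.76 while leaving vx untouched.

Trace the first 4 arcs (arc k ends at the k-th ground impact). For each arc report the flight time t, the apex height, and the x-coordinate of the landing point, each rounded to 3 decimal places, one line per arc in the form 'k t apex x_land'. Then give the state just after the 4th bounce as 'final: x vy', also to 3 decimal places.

Arc 1: start y=3.700, vy=20.850 → t=4.340, apex=25.436, x_land=43.969, impact vy=-22.555
  bounce: vy ← 0.76·22.555 = 17.142
Arc 2: start y=0.000, vy=17.142 → t=3.428, apex=14.692, x_land=78.698, impact vy=-17.142
  bounce: vy ← 0.76·17.142 = 13.028
Arc 3: start y=0.000, vy=13.028 → t=2.606, apex=8.486, x_land=105.092, impact vy=-13.028
  bounce: vy ← 0.76·13.028 = 9.901
Arc 4: start y=0.000, vy=9.901 → t=1.980, apex=4.902, x_land=125.152, impact vy=-9.901
  bounce: vy ← 0.76·9.901 = 7.525

1 4.340 25.436 43.969
2 3.428 14.692 78.698
3 2.606 8.486 105.092
4 1.980 4.902 125.152
final: 125.152 7.525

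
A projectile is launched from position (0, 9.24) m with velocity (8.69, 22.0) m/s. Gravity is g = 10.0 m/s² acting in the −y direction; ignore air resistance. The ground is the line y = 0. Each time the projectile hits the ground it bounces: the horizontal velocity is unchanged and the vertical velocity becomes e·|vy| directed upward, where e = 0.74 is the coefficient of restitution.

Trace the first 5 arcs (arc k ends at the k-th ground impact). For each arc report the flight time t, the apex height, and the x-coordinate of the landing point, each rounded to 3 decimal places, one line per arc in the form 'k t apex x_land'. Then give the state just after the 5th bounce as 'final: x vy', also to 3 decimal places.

1 4.786 33.440 41.591
2 3.827 18.312 74.852
3 2.832 10.028 99.465
4 2.096 5.491 117.678
5 1.551 3.007 131.156
final: 131.156 5.739

Arc 1: start y=9.240, vy=22.000 → t=4.786, apex=33.440, x_land=41.591, impact vy=-25.861
  bounce: vy ← 0.74·25.861 = 19.137
Arc 2: start y=0.000, vy=19.137 → t=3.827, apex=18.312, x_land=74.852, impact vy=-19.137
  bounce: vy ← 0.74·19.137 = 14.162
Arc 3: start y=0.000, vy=14.162 → t=2.832, apex=10.028, x_land=99.465, impact vy=-14.162
  bounce: vy ← 0.74·14.162 = 10.480
Arc 4: start y=0.000, vy=10.480 → t=2.096, apex=5.491, x_land=117.678, impact vy=-10.480
  bounce: vy ← 0.74·10.480 = 7.755
Arc 5: start y=0.000, vy=7.755 → t=1.551, apex=3.007, x_land=131.156, impact vy=-7.755
  bounce: vy ← 0.74·7.755 = 5.739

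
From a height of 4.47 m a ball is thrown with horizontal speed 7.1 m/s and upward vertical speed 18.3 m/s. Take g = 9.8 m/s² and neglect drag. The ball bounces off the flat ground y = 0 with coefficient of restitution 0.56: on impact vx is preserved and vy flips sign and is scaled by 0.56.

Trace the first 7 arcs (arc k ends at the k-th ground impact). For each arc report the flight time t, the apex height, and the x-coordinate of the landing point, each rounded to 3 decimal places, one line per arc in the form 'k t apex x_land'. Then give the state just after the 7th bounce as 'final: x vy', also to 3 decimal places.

Arc 1: start y=4.470, vy=18.300 → t=3.965, apex=21.556, x_land=28.150, impact vy=-20.555
  bounce: vy ← 0.56·20.555 = 11.511
Arc 2: start y=0.000, vy=11.511 → t=2.349, apex=6.760, x_land=44.829, impact vy=-11.511
  bounce: vy ← 0.56·11.511 = 6.446
Arc 3: start y=0.000, vy=6.446 → t=1.316, apex=2.120, x_land=54.169, impact vy=-6.446
  bounce: vy ← 0.56·6.446 = 3.610
Arc 4: start y=0.000, vy=3.610 → t=0.737, apex=0.665, x_land=59.399, impact vy=-3.610
  bounce: vy ← 0.56·3.610 = 2.021
Arc 5: start y=0.000, vy=2.021 → t=0.413, apex=0.208, x_land=62.328, impact vy=-2.021
  bounce: vy ← 0.56·2.021 = 1.132
Arc 6: start y=0.000, vy=1.132 → t=0.231, apex=0.065, x_land=63.969, impact vy=-1.132
  bounce: vy ← 0.56·1.132 = 0.634
Arc 7: start y=0.000, vy=0.634 → t=0.129, apex=0.021, x_land=64.887, impact vy=-0.634
  bounce: vy ← 0.56·0.634 = 0.355

1 3.965 21.556 28.150
2 2.349 6.760 44.829
3 1.316 2.120 54.169
4 0.737 0.665 59.399
5 0.413 0.208 62.328
6 0.231 0.065 63.969
7 0.129 0.021 64.887
final: 64.887 0.355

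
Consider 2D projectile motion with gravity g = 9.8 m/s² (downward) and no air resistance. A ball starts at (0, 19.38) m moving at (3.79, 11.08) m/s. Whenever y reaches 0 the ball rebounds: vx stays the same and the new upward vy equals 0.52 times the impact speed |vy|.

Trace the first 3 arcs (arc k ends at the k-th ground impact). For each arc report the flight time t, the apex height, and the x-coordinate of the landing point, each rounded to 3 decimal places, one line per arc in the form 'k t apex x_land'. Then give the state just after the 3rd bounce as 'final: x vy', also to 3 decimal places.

Arc 1: start y=19.380, vy=11.080 → t=3.418, apex=25.644, x_land=12.955, impact vy=-22.419
  bounce: vy ← 0.52·22.419 = 11.658
Arc 2: start y=0.000, vy=11.658 → t=2.379, apex=6.934, x_land=21.972, impact vy=-11.658
  bounce: vy ← 0.52·11.658 = 6.062
Arc 3: start y=0.000, vy=6.062 → t=1.237, apex=1.875, x_land=26.661, impact vy=-6.062
  bounce: vy ← 0.52·6.062 = 3.152

1 3.418 25.644 12.955
2 2.379 6.934 21.972
3 1.237 1.875 26.661
final: 26.661 3.152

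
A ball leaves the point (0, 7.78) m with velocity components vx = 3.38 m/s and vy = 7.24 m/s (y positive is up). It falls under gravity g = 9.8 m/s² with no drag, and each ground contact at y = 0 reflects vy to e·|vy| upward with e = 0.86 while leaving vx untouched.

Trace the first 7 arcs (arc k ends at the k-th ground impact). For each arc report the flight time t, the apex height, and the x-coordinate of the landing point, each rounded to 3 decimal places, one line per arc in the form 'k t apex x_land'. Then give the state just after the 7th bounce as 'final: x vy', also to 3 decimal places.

Arc 1: start y=7.780, vy=7.240 → t=2.199, apex=10.454, x_land=7.434, impact vy=-14.315
  bounce: vy ← 0.86·14.315 = 12.310
Arc 2: start y=0.000, vy=12.310 → t=2.512, apex=7.732, x_land=15.926, impact vy=-12.310
  bounce: vy ← 0.86·12.310 = 10.587
Arc 3: start y=0.000, vy=10.587 → t=2.161, apex=5.719, x_land=23.229, impact vy=-10.587
  bounce: vy ← 0.86·10.587 = 9.105
Arc 4: start y=0.000, vy=9.105 → t=1.858, apex=4.229, x_land=29.509, impact vy=-9.105
  bounce: vy ← 0.86·9.105 = 7.830
Arc 5: start y=0.000, vy=7.830 → t=1.598, apex=3.128, x_land=34.910, impact vy=-7.830
  bounce: vy ← 0.86·7.830 = 6.734
Arc 6: start y=0.000, vy=6.734 → t=1.374, apex=2.314, x_land=39.555, impact vy=-6.734
  bounce: vy ← 0.86·6.734 = 5.791
Arc 7: start y=0.000, vy=5.791 → t=1.182, apex=1.711, x_land=43.550, impact vy=-5.791
  bounce: vy ← 0.86·5.791 = 4.980

1 2.199 10.454 7.434
2 2.512 7.732 15.926
3 2.161 5.719 23.229
4 1.858 4.229 29.509
5 1.598 3.128 34.910
6 1.374 2.314 39.555
7 1.182 1.711 43.550
final: 43.550 4.980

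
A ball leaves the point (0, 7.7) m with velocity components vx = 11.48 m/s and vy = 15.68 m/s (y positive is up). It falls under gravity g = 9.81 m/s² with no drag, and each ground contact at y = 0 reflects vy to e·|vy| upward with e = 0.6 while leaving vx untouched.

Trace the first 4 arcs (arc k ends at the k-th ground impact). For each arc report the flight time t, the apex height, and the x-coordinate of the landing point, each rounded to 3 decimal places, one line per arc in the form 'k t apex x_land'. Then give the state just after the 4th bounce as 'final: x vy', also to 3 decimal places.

Arc 1: start y=7.700, vy=15.680 → t=3.629, apex=20.231, x_land=41.664, impact vy=-19.923
  bounce: vy ← 0.6·19.923 = 11.954
Arc 2: start y=0.000, vy=11.954 → t=2.437, apex=7.283, x_land=69.642, impact vy=-11.954
  bounce: vy ← 0.6·11.954 = 7.172
Arc 3: start y=0.000, vy=7.172 → t=1.462, apex=2.622, x_land=86.429, impact vy=-7.172
  bounce: vy ← 0.6·7.172 = 4.303
Arc 4: start y=0.000, vy=4.303 → t=0.877, apex=0.944, x_land=96.501, impact vy=-4.303
  bounce: vy ← 0.6·4.303 = 2.582

1 3.629 20.231 41.664
2 2.437 7.283 69.642
3 1.462 2.622 86.429
4 0.877 0.944 96.501
final: 96.501 2.582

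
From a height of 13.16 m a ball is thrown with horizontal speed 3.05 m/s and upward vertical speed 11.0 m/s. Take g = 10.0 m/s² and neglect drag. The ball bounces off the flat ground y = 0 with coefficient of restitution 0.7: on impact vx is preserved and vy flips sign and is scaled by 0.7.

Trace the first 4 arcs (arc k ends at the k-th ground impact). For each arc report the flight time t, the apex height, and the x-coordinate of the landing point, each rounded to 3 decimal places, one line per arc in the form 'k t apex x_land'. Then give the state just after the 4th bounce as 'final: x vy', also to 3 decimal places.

1 3.060 19.210 9.333
2 2.744 9.413 17.703
3 1.921 4.612 23.562
4 1.345 2.260 27.663
final: 27.663 4.706

Arc 1: start y=13.160, vy=11.000 → t=3.060, apex=19.210, x_land=9.333, impact vy=-19.601
  bounce: vy ← 0.7·19.601 = 13.721
Arc 2: start y=0.000, vy=13.721 → t=2.744, apex=9.413, x_land=17.703, impact vy=-13.721
  bounce: vy ← 0.7·13.721 = 9.604
Arc 3: start y=0.000, vy=9.604 → t=1.921, apex=4.612, x_land=23.562, impact vy=-9.604
  bounce: vy ← 0.7·9.604 = 6.723
Arc 4: start y=0.000, vy=6.723 → t=1.345, apex=2.260, x_land=27.663, impact vy=-6.723
  bounce: vy ← 0.7·6.723 = 4.706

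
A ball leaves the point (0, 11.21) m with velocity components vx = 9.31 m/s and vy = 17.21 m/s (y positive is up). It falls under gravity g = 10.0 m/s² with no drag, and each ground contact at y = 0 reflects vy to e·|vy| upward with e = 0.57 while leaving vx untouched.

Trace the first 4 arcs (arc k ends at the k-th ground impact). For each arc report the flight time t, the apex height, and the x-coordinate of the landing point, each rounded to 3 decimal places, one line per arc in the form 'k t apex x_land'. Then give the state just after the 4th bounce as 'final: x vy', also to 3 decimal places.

Arc 1: start y=11.210, vy=17.210 → t=4.002, apex=26.019, x_land=37.260, impact vy=-22.812
  bounce: vy ← 0.57·22.812 = 13.003
Arc 2: start y=0.000, vy=13.003 → t=2.601, apex=8.454, x_land=61.472, impact vy=-13.003
  bounce: vy ← 0.57·13.003 = 7.412
Arc 3: start y=0.000, vy=7.412 → t=1.482, apex=2.747, x_land=75.272, impact vy=-7.412
  bounce: vy ← 0.57·7.412 = 4.225
Arc 4: start y=0.000, vy=4.225 → t=0.845, apex=0.892, x_land=83.138, impact vy=-4.225
  bounce: vy ← 0.57·4.225 = 2.408

1 4.002 26.019 37.260
2 2.601 8.454 61.472
3 1.482 2.747 75.272
4 0.845 0.892 83.138
final: 83.138 2.408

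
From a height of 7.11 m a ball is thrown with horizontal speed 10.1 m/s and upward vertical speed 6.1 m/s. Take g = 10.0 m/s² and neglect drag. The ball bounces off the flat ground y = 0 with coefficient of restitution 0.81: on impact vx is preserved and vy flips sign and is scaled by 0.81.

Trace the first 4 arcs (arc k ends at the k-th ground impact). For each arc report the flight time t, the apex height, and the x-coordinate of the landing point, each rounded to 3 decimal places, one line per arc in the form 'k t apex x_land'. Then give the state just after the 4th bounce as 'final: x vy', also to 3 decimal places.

1 1.949 8.970 19.689
2 2.170 5.886 41.605
3 1.758 3.862 59.357
4 1.424 2.534 73.736
final: 73.736 5.766

Arc 1: start y=7.110, vy=6.100 → t=1.949, apex=8.970, x_land=19.689, impact vy=-13.394
  bounce: vy ← 0.81·13.394 = 10.849
Arc 2: start y=0.000, vy=10.849 → t=2.170, apex=5.886, x_land=41.605, impact vy=-10.849
  bounce: vy ← 0.81·10.849 = 8.788
Arc 3: start y=0.000, vy=8.788 → t=1.758, apex=3.862, x_land=59.357, impact vy=-8.788
  bounce: vy ← 0.81·8.788 = 7.118
Arc 4: start y=0.000, vy=7.118 → t=1.424, apex=2.534, x_land=73.736, impact vy=-7.118
  bounce: vy ← 0.81·7.118 = 5.766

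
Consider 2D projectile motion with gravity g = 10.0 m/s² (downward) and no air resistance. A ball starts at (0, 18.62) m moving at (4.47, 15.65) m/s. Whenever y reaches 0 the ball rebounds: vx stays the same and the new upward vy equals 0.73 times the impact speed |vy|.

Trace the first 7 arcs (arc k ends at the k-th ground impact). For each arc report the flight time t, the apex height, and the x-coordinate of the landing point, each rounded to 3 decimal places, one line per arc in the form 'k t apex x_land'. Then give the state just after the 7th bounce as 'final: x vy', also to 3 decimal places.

1 4.050 30.866 18.102
2 3.628 16.449 34.317
3 2.648 8.765 46.154
4 1.933 4.671 54.795
5 1.411 2.489 61.102
6 1.030 1.327 65.707
7 0.752 0.707 69.069
final: 69.069 2.745

Arc 1: start y=18.620, vy=15.650 → t=4.050, apex=30.866, x_land=18.102, impact vy=-24.846
  bounce: vy ← 0.73·24.846 = 18.138
Arc 2: start y=0.000, vy=18.138 → t=3.628, apex=16.449, x_land=34.317, impact vy=-18.138
  bounce: vy ← 0.73·18.138 = 13.240
Arc 3: start y=0.000, vy=13.240 → t=2.648, apex=8.765, x_land=46.154, impact vy=-13.240
  bounce: vy ← 0.73·13.240 = 9.666
Arc 4: start y=0.000, vy=9.666 → t=1.933, apex=4.671, x_land=54.795, impact vy=-9.666
  bounce: vy ← 0.73·9.666 = 7.056
Arc 5: start y=0.000, vy=7.056 → t=1.411, apex=2.489, x_land=61.102, impact vy=-7.056
  bounce: vy ← 0.73·7.056 = 5.151
Arc 6: start y=0.000, vy=5.151 → t=1.030, apex=1.327, x_land=65.707, impact vy=-5.151
  bounce: vy ← 0.73·5.151 = 3.760
Arc 7: start y=0.000, vy=3.760 → t=0.752, apex=0.707, x_land=69.069, impact vy=-3.760
  bounce: vy ← 0.73·3.760 = 2.745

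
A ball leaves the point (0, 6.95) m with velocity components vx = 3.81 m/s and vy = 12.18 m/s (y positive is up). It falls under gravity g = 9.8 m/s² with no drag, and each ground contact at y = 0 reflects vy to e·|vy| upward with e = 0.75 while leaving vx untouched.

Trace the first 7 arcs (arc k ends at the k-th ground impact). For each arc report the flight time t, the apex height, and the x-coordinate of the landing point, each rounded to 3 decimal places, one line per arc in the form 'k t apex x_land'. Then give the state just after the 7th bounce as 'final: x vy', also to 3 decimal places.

Arc 1: start y=6.950, vy=12.180 → t=2.964, apex=14.519, x_land=11.294, impact vy=-16.869
  bounce: vy ← 0.75·16.869 = 12.652
Arc 2: start y=0.000, vy=12.652 → t=2.582, apex=8.167, x_land=21.131, impact vy=-12.652
  bounce: vy ← 0.75·12.652 = 9.489
Arc 3: start y=0.000, vy=9.489 → t=1.937, apex=4.594, x_land=28.509, impact vy=-9.489
  bounce: vy ← 0.75·9.489 = 7.117
Arc 4: start y=0.000, vy=7.117 → t=1.452, apex=2.584, x_land=34.043, impact vy=-7.117
  bounce: vy ← 0.75·7.117 = 5.338
Arc 5: start y=0.000, vy=5.338 → t=1.089, apex=1.454, x_land=38.193, impact vy=-5.338
  bounce: vy ← 0.75·5.338 = 4.003
Arc 6: start y=0.000, vy=4.003 → t=0.817, apex=0.818, x_land=41.306, impact vy=-4.003
  bounce: vy ← 0.75·4.003 = 3.002
Arc 7: start y=0.000, vy=3.002 → t=0.613, apex=0.460, x_land=43.640, impact vy=-3.002
  bounce: vy ← 0.75·3.002 = 2.252

1 2.964 14.519 11.294
2 2.582 8.167 21.131
3 1.937 4.594 28.509
4 1.452 2.584 34.043
5 1.089 1.454 38.193
6 0.817 0.818 41.306
7 0.613 0.460 43.640
final: 43.640 2.252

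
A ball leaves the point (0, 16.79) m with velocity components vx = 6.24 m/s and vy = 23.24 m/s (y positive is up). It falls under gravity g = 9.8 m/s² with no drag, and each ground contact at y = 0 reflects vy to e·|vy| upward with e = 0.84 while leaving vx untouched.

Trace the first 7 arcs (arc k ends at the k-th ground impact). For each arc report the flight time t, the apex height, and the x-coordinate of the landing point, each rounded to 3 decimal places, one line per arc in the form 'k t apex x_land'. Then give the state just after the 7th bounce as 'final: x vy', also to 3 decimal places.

1 5.380 44.346 33.570
2 5.054 31.291 65.107
3 4.245 22.079 91.598
4 3.566 15.579 113.851
5 2.996 10.992 132.543
6 2.516 7.756 148.245
7 2.114 5.473 161.434
final: 161.434 8.700

Arc 1: start y=16.790, vy=23.240 → t=5.380, apex=44.346, x_land=33.570, impact vy=-29.482
  bounce: vy ← 0.84·29.482 = 24.765
Arc 2: start y=0.000, vy=24.765 → t=5.054, apex=31.291, x_land=65.107, impact vy=-24.765
  bounce: vy ← 0.84·24.765 = 20.802
Arc 3: start y=0.000, vy=20.802 → t=4.245, apex=22.079, x_land=91.598, impact vy=-20.802
  bounce: vy ← 0.84·20.802 = 17.474
Arc 4: start y=0.000, vy=17.474 → t=3.566, apex=15.579, x_land=113.851, impact vy=-17.474
  bounce: vy ← 0.84·17.474 = 14.678
Arc 5: start y=0.000, vy=14.678 → t=2.996, apex=10.992, x_land=132.543, impact vy=-14.678
  bounce: vy ← 0.84·14.678 = 12.330
Arc 6: start y=0.000, vy=12.330 → t=2.516, apex=7.756, x_land=148.245, impact vy=-12.330
  bounce: vy ← 0.84·12.330 = 10.357
Arc 7: start y=0.000, vy=10.357 → t=2.114, apex=5.473, x_land=161.434, impact vy=-10.357
  bounce: vy ← 0.84·10.357 = 8.700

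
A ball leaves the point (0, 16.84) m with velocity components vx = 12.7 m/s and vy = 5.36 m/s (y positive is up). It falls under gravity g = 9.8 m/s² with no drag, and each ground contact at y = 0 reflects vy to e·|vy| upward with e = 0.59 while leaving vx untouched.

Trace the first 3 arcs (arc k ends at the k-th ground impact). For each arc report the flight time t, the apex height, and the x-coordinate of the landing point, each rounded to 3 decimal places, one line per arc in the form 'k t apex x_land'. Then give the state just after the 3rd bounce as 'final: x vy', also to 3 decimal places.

Arc 1: start y=16.840, vy=5.360 → t=2.480, apex=18.306, x_land=31.493, impact vy=-18.942
  bounce: vy ← 0.59·18.942 = 11.176
Arc 2: start y=0.000, vy=11.176 → t=2.281, apex=6.372, x_land=60.459, impact vy=-11.176
  bounce: vy ← 0.59·11.176 = 6.594
Arc 3: start y=0.000, vy=6.594 → t=1.346, apex=2.218, x_land=77.548, impact vy=-6.594
  bounce: vy ← 0.59·6.594 = 3.890

1 2.480 18.306 31.493
2 2.281 6.372 60.459
3 1.346 2.218 77.548
final: 77.548 3.890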